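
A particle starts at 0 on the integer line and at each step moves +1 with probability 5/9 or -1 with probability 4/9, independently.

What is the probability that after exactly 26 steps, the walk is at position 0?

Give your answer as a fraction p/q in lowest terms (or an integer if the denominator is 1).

To be at 0 after 26 steps: need exactly 13 steps of +1 and 13 of -1.
Number of such sequences: C(26,13) = 10400600
Each has probability (5/9)^13 · (4/9)^13 = 81920000000000000/6461081889226673298932241
P = 10400600 · 81920000000000000/6461081889226673298932241 = 852017152000000000000000/6461081889226673298932241

Answer: 852017152000000000000000/6461081889226673298932241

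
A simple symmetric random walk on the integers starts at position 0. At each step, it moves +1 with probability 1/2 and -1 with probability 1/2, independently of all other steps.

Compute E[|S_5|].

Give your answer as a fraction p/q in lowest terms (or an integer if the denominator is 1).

Answer: 15/8

Derivation:
S_5 takes values m ≡ 1 (mod 2) with |m| ≤ 5; P(S_5=m) = C(5,(5+m)/2)/2^5.
Total paths: 2^5 = 32
Distribution: P(S=-5)=1/32, P(S=-3)=5/32, P(S=-1)=10/32, P(S=1)=10/32, P(S=3)=5/32, P(S=5)=1/32
E[|S_5|] = Σ_m |m|·P(S_5=m) = 60/32 = 15/8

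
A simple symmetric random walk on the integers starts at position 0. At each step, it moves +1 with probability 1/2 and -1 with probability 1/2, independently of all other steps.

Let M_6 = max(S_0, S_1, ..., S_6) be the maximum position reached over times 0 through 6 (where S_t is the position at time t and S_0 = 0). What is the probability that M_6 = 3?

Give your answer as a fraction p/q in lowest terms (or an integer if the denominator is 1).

Answer: 3/32

Derivation:
Let M_6 = max(S_0,...,S_6). Use the reflection principle: for j ≥ 1, #{paths with M_6 ≥ j} = #{S_6 ≥ j} + #{S_6 ≥ j+1}.
By reflection, #{M_6 ≥ 3} = #{S_6 ≥ 3} + #{S_6 ≥ 4} = 7 + 7 = 14.
#{M_6 ≥ 4} = #{S_6 ≥ 4} + #{S_6 ≥ 5} = 7 + 1 = 8.
#{M_6 = 3} = 14 - 8 = 6.
P(M_6 = 3) = 6/64 = 3/32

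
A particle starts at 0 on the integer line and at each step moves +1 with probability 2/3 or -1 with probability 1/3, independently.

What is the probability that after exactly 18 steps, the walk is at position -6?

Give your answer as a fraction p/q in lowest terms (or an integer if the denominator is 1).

Answer: 396032/129140163

Derivation:
To reach position -6 after 18 steps: need 6 steps of +1 and 12 steps of -1.
Number of such sequences: C(18,6) = 18564
Each has probability (2/3)^6 · (1/3)^12 = 64/387420489
P = 18564 · 64/387420489 = 396032/129140163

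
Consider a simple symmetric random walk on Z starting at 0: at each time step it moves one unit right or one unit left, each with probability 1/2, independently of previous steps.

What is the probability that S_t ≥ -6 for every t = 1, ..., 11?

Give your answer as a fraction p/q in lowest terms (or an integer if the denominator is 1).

Answer: 1969/2048

Derivation:
Let f(t,s) = #length-t paths at position s with S_1..S_t all ≥ -6.
f(t,s) = f(t-1,s-1) + f(t-1,s+1) for s ≥ -6; f(t,s) = 0 for s < -6.
t=0: f(0,0)=1
t=1: f(1,-1)=1 f(1,1)=1
t=2: f(2,-2)=1 f(2,0)=2 f(2,2)=1
t=3: f(3,-3)=1 f(3,-1)=3 f(3,1)=3 f(3,3)=1
t=4: f(4,-4)=1 f(4,-2)=4 f(4,0)=6 f(4,2)=4 f(4,4)=1
t=5: f(5,-5)=1 f(5,-3)=5 f(5,-1)=10 f(5,1)=10 f(5,3)=5 f(5,5)=1
t=6: f(6,-6)=1 f(6,-4)=6 f(6,-2)=15 f(6,0)=20 f(6,2)=15 f(6,4)=6 f(6,6)=1
t=7: f(7,-5)=7 f(7,-3)=21 f(7,-1)=35 f(7,1)=35 f(7,3)=21 f(7,5)=7 f(7,7)=1
t=8: f(8,-6)=7 f(8,-4)=28 f(8,-2)=56 f(8,0)=70 f(8,2)=56 f(8,4)=28 f(8,6)=8 f(8,8)=1
t=9: f(9,-5)=35 f(9,-3)=84 f(9,-1)=126 f(9,1)=126 f(9,3)=84 f(9,5)=36 f(9,7)=9 f(9,9)=1
t=10: f(10,-6)=35 f(10,-4)=119 f(10,-2)=210 f(10,0)=252 f(10,2)=210 f(10,4)=120 f(10,6)=45 f(10,8)=10 f(10,10)=1
t=11: f(11,-5)=154 f(11,-3)=329 f(11,-1)=462 f(11,1)=462 f(11,3)=330 f(11,5)=165 f(11,7)=55 f(11,9)=11 f(11,11)=1
Σ_s f(11,s) = 1969
P = 1969/2048 = 1969/2048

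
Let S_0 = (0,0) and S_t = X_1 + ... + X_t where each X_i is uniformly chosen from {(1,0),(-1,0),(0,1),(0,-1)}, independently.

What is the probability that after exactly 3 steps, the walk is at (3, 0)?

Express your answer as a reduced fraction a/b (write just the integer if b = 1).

Answer: 1/64

Derivation:
Let h be the number of horizontal steps (so 3-h are vertical). To end at (3,0) need (h+3)/2 right-steps and ((3-h)+0)/2 up-steps.
Sum over h with 3 ≤ h ≤ 3, h ≡ 1 (mod 2), 3-h ≡ 0 (mod 2):
h=3: C(3,3)·C(3,3)·C(0,0) = 1·1·1 = 1
Total favorable: 1
Total paths: 4^3 = 64
P = 1/64 = 1/64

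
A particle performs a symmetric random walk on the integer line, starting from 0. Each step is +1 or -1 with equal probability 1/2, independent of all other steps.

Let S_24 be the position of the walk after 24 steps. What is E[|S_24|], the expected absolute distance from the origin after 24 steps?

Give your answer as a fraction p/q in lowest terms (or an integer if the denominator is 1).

S_24 takes values m ≡ 0 (mod 2) with |m| ≤ 24; P(S_24=m) = C(24,(24+m)/2)/2^24.
Total paths: 2^24 = 16777216
Distribution: P(S=-24)=1/16777216, P(S=-22)=24/16777216, P(S=-20)=276/16777216, P(S=-18)=2024/16777216, P(S=-16)=10626/16777216, P(S=-14)=42504/16777216, P(S=-12)=134596/16777216, P(S=-10)=346104/16777216, P(S=-8)=735471/16777216, P(S=-6)=1307504/16777216, P(S=-4)=1961256/16777216, P(S=-2)=2496144/16777216, P(S=0)=2704156/16777216, P(S=2)=2496144/16777216, P(S=4)=1961256/16777216, P(S=6)=1307504/16777216, P(S=8)=735471/16777216, P(S=10)=346104/16777216, P(S=12)=134596/16777216, P(S=14)=42504/16777216, P(S=16)=10626/16777216, P(S=18)=2024/16777216, P(S=20)=276/16777216, P(S=22)=24/16777216, P(S=24)=1/16777216
E[|S_24|] = Σ_m |m|·P(S_24=m) = 64899744/16777216 = 2028117/524288

Answer: 2028117/524288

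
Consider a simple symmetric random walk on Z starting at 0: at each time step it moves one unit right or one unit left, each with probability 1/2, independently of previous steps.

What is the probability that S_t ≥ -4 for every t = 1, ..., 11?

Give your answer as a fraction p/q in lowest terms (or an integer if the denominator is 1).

Let f(t,s) = #length-t paths at position s with S_1..S_t all ≥ -4.
f(t,s) = f(t-1,s-1) + f(t-1,s+1) for s ≥ -4; f(t,s) = 0 for s < -4.
t=0: f(0,0)=1
t=1: f(1,-1)=1 f(1,1)=1
t=2: f(2,-2)=1 f(2,0)=2 f(2,2)=1
t=3: f(3,-3)=1 f(3,-1)=3 f(3,1)=3 f(3,3)=1
t=4: f(4,-4)=1 f(4,-2)=4 f(4,0)=6 f(4,2)=4 f(4,4)=1
t=5: f(5,-3)=5 f(5,-1)=10 f(5,1)=10 f(5,3)=5 f(5,5)=1
t=6: f(6,-4)=5 f(6,-2)=15 f(6,0)=20 f(6,2)=15 f(6,4)=6 f(6,6)=1
t=7: f(7,-3)=20 f(7,-1)=35 f(7,1)=35 f(7,3)=21 f(7,5)=7 f(7,7)=1
t=8: f(8,-4)=20 f(8,-2)=55 f(8,0)=70 f(8,2)=56 f(8,4)=28 f(8,6)=8 f(8,8)=1
t=9: f(9,-3)=75 f(9,-1)=125 f(9,1)=126 f(9,3)=84 f(9,5)=36 f(9,7)=9 f(9,9)=1
t=10: f(10,-4)=75 f(10,-2)=200 f(10,0)=251 f(10,2)=210 f(10,4)=120 f(10,6)=45 f(10,8)=10 f(10,10)=1
t=11: f(11,-3)=275 f(11,-1)=451 f(11,1)=461 f(11,3)=330 f(11,5)=165 f(11,7)=55 f(11,9)=11 f(11,11)=1
Σ_s f(11,s) = 1749
P = 1749/2048 = 1749/2048

Answer: 1749/2048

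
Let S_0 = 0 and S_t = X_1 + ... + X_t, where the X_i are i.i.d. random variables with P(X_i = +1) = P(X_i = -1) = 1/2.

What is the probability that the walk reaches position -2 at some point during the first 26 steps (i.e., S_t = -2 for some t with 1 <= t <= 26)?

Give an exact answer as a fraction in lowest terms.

Count via complement. Let g(t,s) = #length-t paths at position s with S_1..S_t all ≠ -2.
g(t,s) = g(t-1,s-1) + g(t-1,s+1) for s ≠ -2; g(t,-2) = 0.
t=0: g(0,0)=1
t=1: g(1,-1)=1 g(1,1)=1
t=2: g(2,0)=2 g(2,2)=1
t=3: g(3,-1)=2 g(3,1)=3 g(3,3)=1
t=4: g(4,0)=5 g(4,2)=4 g(4,4)=1
t=5: g(5,-1)=5 g(5,1)=9 g(5,3)=5 g(5,5)=1
t=6: g(6,0)=14 g(6,2)=14 g(6,4)=6 g(6,6)=1
t=7: g(7,-1)=14 g(7,1)=28 g(7,3)=20 g(7,5)=7 g(7,7)=1
t=8: g(8,0)=42 g(8,2)=48 g(8,4)=27 g(8,6)=8 g(8,8)=1
t=9: g(9,-1)=42 g(9,1)=90 g(9,3)=75 g(9,5)=35 g(9,7)=9 g(9,9)=1
t=10: g(10,0)=132 g(10,2)=165 g(10,4)=110 g(10,6)=44 g(10,8)=10 g(10,10)=1
t=11: g(11,-1)=132 g(11,1)=297 g(11,3)=275 g(11,5)=154 g(11,7)=54 g(11,9)=11 g(11,11)=1
t=12: g(12,0)=429 g(12,2)=572 g(12,4)=429 g(12,6)=208 g(12,8)=65 g(12,10)=12 g(12,12)=1
t=13: g(13,-1)=429 g(13,1)=1001 g(13,3)=1001 g(13,5)=637 g(13,7)=273 g(13,9)=77 g(13,11)=13 g(13,13)=1
t=14: g(14,0)=1430 g(14,2)=2002 g(14,4)=1638 g(14,6)=910 g(14,8)=350 g(14,10)=90 g(14,12)=14 g(14,14)=1
t=15: g(15,-1)=1430 g(15,1)=3432 g(15,3)=3640 g(15,5)=2548 g(15,7)=1260 g(15,9)=440 g(15,11)=104 g(15,13)=15 g(15,15)=1
t=16: g(16,0)=4862 g(16,2)=7072 g(16,4)=6188 g(16,6)=3808 g(16,8)=1700 g(16,10)=544 g(16,12)=119 g(16,14)=16 g(16,16)=1
t=17: g(17,-1)=4862 g(17,1)=11934 g(17,3)=13260 g(17,5)=9996 g(17,7)=5508 g(17,9)=2244 g(17,11)=663 g(17,13)=135 g(17,15)=17 g(17,17)=1
t=18: g(18,0)=16796 g(18,2)=25194 g(18,4)=23256 g(18,6)=15504 g(18,8)=7752 g(18,10)=2907 g(18,12)=798 g(18,14)=152 g(18,16)=18 g(18,18)=1
t=19: g(19,-1)=16796 g(19,1)=41990 g(19,3)=48450 g(19,5)=38760 g(19,7)=23256 g(19,9)=10659 g(19,11)=3705 g(19,13)=950 g(19,15)=170 g(19,17)=19 g(19,19)=1
t=20: g(20,0)=58786 g(20,2)=90440 g(20,4)=87210 g(20,6)=62016 g(20,8)=33915 g(20,10)=14364 g(20,12)=4655 g(20,14)=1120 g(20,16)=189 g(20,18)=20 g(20,20)=1
t=21: g(21,-1)=58786 g(21,1)=149226 g(21,3)=177650 g(21,5)=149226 g(21,7)=95931 g(21,9)=48279 g(21,11)=19019 g(21,13)=5775 g(21,15)=1309 g(21,17)=209 g(21,19)=21 g(21,21)=1
t=22: g(22,0)=208012 g(22,2)=326876 g(22,4)=326876 g(22,6)=245157 g(22,8)=144210 g(22,10)=67298 g(22,12)=24794 g(22,14)=7084 g(22,16)=1518 g(22,18)=230 g(22,20)=22 g(22,22)=1
t=23: g(23,-1)=208012 g(23,1)=534888 g(23,3)=653752 g(23,5)=572033 g(23,7)=389367 g(23,9)=211508 g(23,11)=92092 g(23,13)=31878 g(23,15)=8602 g(23,17)=1748 g(23,19)=252 g(23,21)=23 g(23,23)=1
t=24: g(24,0)=742900 g(24,2)=1188640 g(24,4)=1225785 g(24,6)=961400 g(24,8)=600875 g(24,10)=303600 g(24,12)=123970 g(24,14)=40480 g(24,16)=10350 g(24,18)=2000 g(24,20)=275 g(24,22)=24 g(24,24)=1
t=25: g(25,-1)=742900 g(25,1)=1931540 g(25,3)=2414425 g(25,5)=2187185 g(25,7)=1562275 g(25,9)=904475 g(25,11)=427570 g(25,13)=164450 g(25,15)=50830 g(25,17)=12350 g(25,19)=2275 g(25,21)=299 g(25,23)=25 g(25,25)=1
t=26: g(26,0)=2674440 g(26,2)=4345965 g(26,4)=4601610 g(26,6)=3749460 g(26,8)=2466750 g(26,10)=1332045 g(26,12)=592020 g(26,14)=215280 g(26,16)=63180 g(26,18)=14625 g(26,20)=2574 g(26,22)=324 g(26,24)=26 g(26,26)=1
Paths never hitting -2: Σ_s g(26,s) = 20058300
Paths hitting -2: 2^26 - 20058300 = 47050564
P = 47050564/67108864 = 11762641/16777216

Answer: 11762641/16777216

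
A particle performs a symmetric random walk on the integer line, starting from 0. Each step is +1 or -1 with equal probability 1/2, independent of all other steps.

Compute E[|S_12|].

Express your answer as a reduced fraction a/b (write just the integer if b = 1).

Answer: 693/256

Derivation:
S_12 takes values m ≡ 0 (mod 2) with |m| ≤ 12; P(S_12=m) = C(12,(12+m)/2)/2^12.
Total paths: 2^12 = 4096
Distribution: P(S=-12)=1/4096, P(S=-10)=12/4096, P(S=-8)=66/4096, P(S=-6)=220/4096, P(S=-4)=495/4096, P(S=-2)=792/4096, P(S=0)=924/4096, P(S=2)=792/4096, P(S=4)=495/4096, P(S=6)=220/4096, P(S=8)=66/4096, P(S=10)=12/4096, P(S=12)=1/4096
E[|S_12|] = Σ_m |m|·P(S_12=m) = 11088/4096 = 693/256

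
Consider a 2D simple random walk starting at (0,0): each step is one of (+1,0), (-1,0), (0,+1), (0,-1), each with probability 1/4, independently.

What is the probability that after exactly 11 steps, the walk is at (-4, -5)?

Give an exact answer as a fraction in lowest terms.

Let h be the number of horizontal steps (so 11-h are vertical). To end at (-4,-5) need (h-4)/2 right-steps and ((11-h)-5)/2 up-steps.
Sum over h with 4 ≤ h ≤ 6, h ≡ 0 (mod 2), 11-h ≡ 1 (mod 2):
h=4: C(11,4)·C(4,0)·C(7,1) = 330·1·7 = 2310
h=6: C(11,6)·C(6,1)·C(5,0) = 462·6·1 = 2772
Total favorable: 5082
Total paths: 4^11 = 4194304
P = 5082/4194304 = 2541/2097152

Answer: 2541/2097152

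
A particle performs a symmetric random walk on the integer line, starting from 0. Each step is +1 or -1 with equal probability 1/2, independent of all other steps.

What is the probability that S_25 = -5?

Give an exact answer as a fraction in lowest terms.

To reach position -5 after 25 steps: need 10 steps of +1 and 15 of -1.
Favorable paths: C(25,10) = 3268760
Total paths: 2^25 = 33554432
P = 3268760/33554432 = 408595/4194304

Answer: 408595/4194304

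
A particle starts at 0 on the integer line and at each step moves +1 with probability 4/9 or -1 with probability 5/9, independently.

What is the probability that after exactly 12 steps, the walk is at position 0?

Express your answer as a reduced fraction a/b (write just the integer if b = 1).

Answer: 19712000000/94143178827

Derivation:
To reach position 0 after 12 steps: need 6 steps of +1 and 6 steps of -1.
Number of such sequences: C(12,6) = 924
Each has probability (4/9)^6 · (5/9)^6 = 64000000/282429536481
P = 924 · 64000000/282429536481 = 19712000000/94143178827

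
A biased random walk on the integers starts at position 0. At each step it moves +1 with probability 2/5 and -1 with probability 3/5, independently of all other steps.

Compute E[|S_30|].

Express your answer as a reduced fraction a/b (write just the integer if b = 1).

Answer: 250146199264263201894/37252902984619140625

Derivation:
S_30 takes values m ≡ 0 (mod 2) with |m| ≤ 30; P(S_30=m) = C(30,(30+m)/2) · (2/5)^((30+m)/2) · (3/5)^((30-m)/2).
Distribution: P(S=-30)=205891132094649/931322574615478515625, P(S=-28)=823564528378596/186264514923095703125, P(S=-26)=7961123774326428/186264514923095703125, P(S=-24)=49535881262475552/186264514923095703125, P(S=-22)=222911465681139984/186264514923095703125, P(S=-20)=3863798738473093056/931322574615478515625, P(S=-18)=429310970941454784/37252902984619140625, P(S=-16)=981282219294753792/37252902984619140625, P(S=-14)=1880790920314944768/37252902984619140625, P(S=-12)=3064992610883613696/37252902984619140625, P(S=-10)=21454948276185295872/186264514923095703125, P(S=-8)=5201199582105526272/37252902984619140625, P(S=-6)=5490155114444722176/37252902984619140625, P(S=-4)=5067835490256666624/37252902984619140625, P(S=-2)=4102533492112539648/37252902984619140625, P(S=0)=14586785749733474304/186264514923095703125, P(S=2)=1823348218716684288/37252902984619140625, P(S=4)=1001053924001316864/37252902984619140625, P(S=6)=481988926371004416/37252902984619140625, P(S=8)=202942705840422912/37252902984619140625, P(S=10)=372061627374108672/186264514923095703125, P(S=12)=23622960468197376/37252902984619140625, P(S=14)=6442625582235648/37252902984619140625, P(S=16)=1493942163996672/37252902984619140625, P(S=18)=290488754110464/37252902984619140625, P(S=20)=1161955016441856/931322574615478515625, P(S=22)=29793718370304/186264514923095703125, P(S=24)=2942589468672/186264514923095703125, P(S=26)=210184962048/186264514923095703125, P(S=28)=9663676416/186264514923095703125, P(S=30)=1073741824/931322574615478515625
E[|S_30|] = Σ_m |m|·P(S_30=m) = 250146199264263201894/37252902984619140625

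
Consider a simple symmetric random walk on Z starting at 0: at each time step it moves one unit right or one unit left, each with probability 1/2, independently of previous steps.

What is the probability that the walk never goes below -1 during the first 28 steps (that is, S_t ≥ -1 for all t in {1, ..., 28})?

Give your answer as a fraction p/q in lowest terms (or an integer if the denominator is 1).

Let f(t,s) = #length-t paths at position s with S_1..S_t all ≥ -1.
f(t,s) = f(t-1,s-1) + f(t-1,s+1) for s ≥ -1; f(t,s) = 0 for s < -1.
t=0: f(0,0)=1
t=1: f(1,-1)=1 f(1,1)=1
t=2: f(2,0)=2 f(2,2)=1
t=3: f(3,-1)=2 f(3,1)=3 f(3,3)=1
t=4: f(4,0)=5 f(4,2)=4 f(4,4)=1
t=5: f(5,-1)=5 f(5,1)=9 f(5,3)=5 f(5,5)=1
t=6: f(6,0)=14 f(6,2)=14 f(6,4)=6 f(6,6)=1
t=7: f(7,-1)=14 f(7,1)=28 f(7,3)=20 f(7,5)=7 f(7,7)=1
t=8: f(8,0)=42 f(8,2)=48 f(8,4)=27 f(8,6)=8 f(8,8)=1
t=9: f(9,-1)=42 f(9,1)=90 f(9,3)=75 f(9,5)=35 f(9,7)=9 f(9,9)=1
t=10: f(10,0)=132 f(10,2)=165 f(10,4)=110 f(10,6)=44 f(10,8)=10 f(10,10)=1
t=11: f(11,-1)=132 f(11,1)=297 f(11,3)=275 f(11,5)=154 f(11,7)=54 f(11,9)=11 f(11,11)=1
t=12: f(12,0)=429 f(12,2)=572 f(12,4)=429 f(12,6)=208 f(12,8)=65 f(12,10)=12 f(12,12)=1
t=13: f(13,-1)=429 f(13,1)=1001 f(13,3)=1001 f(13,5)=637 f(13,7)=273 f(13,9)=77 f(13,11)=13 f(13,13)=1
t=14: f(14,0)=1430 f(14,2)=2002 f(14,4)=1638 f(14,6)=910 f(14,8)=350 f(14,10)=90 f(14,12)=14 f(14,14)=1
t=15: f(15,-1)=1430 f(15,1)=3432 f(15,3)=3640 f(15,5)=2548 f(15,7)=1260 f(15,9)=440 f(15,11)=104 f(15,13)=15 f(15,15)=1
t=16: f(16,0)=4862 f(16,2)=7072 f(16,4)=6188 f(16,6)=3808 f(16,8)=1700 f(16,10)=544 f(16,12)=119 f(16,14)=16 f(16,16)=1
t=17: f(17,-1)=4862 f(17,1)=11934 f(17,3)=13260 f(17,5)=9996 f(17,7)=5508 f(17,9)=2244 f(17,11)=663 f(17,13)=135 f(17,15)=17 f(17,17)=1
t=18: f(18,0)=16796 f(18,2)=25194 f(18,4)=23256 f(18,6)=15504 f(18,8)=7752 f(18,10)=2907 f(18,12)=798 f(18,14)=152 f(18,16)=18 f(18,18)=1
t=19: f(19,-1)=16796 f(19,1)=41990 f(19,3)=48450 f(19,5)=38760 f(19,7)=23256 f(19,9)=10659 f(19,11)=3705 f(19,13)=950 f(19,15)=170 f(19,17)=19 f(19,19)=1
t=20: f(20,0)=58786 f(20,2)=90440 f(20,4)=87210 f(20,6)=62016 f(20,8)=33915 f(20,10)=14364 f(20,12)=4655 f(20,14)=1120 f(20,16)=189 f(20,18)=20 f(20,20)=1
t=21: f(21,-1)=58786 f(21,1)=149226 f(21,3)=177650 f(21,5)=149226 f(21,7)=95931 f(21,9)=48279 f(21,11)=19019 f(21,13)=5775 f(21,15)=1309 f(21,17)=209 f(21,19)=21 f(21,21)=1
t=22: f(22,0)=208012 f(22,2)=326876 f(22,4)=326876 f(22,6)=245157 f(22,8)=144210 f(22,10)=67298 f(22,12)=24794 f(22,14)=7084 f(22,16)=1518 f(22,18)=230 f(22,20)=22 f(22,22)=1
t=23: f(23,-1)=208012 f(23,1)=534888 f(23,3)=653752 f(23,5)=572033 f(23,7)=389367 f(23,9)=211508 f(23,11)=92092 f(23,13)=31878 f(23,15)=8602 f(23,17)=1748 f(23,19)=252 f(23,21)=23 f(23,23)=1
t=24: f(24,0)=742900 f(24,2)=1188640 f(24,4)=1225785 f(24,6)=961400 f(24,8)=600875 f(24,10)=303600 f(24,12)=123970 f(24,14)=40480 f(24,16)=10350 f(24,18)=2000 f(24,20)=275 f(24,22)=24 f(24,24)=1
t=25: f(25,-1)=742900 f(25,1)=1931540 f(25,3)=2414425 f(25,5)=2187185 f(25,7)=1562275 f(25,9)=904475 f(25,11)=427570 f(25,13)=164450 f(25,15)=50830 f(25,17)=12350 f(25,19)=2275 f(25,21)=299 f(25,23)=25 f(25,25)=1
t=26: f(26,0)=2674440 f(26,2)=4345965 f(26,4)=4601610 f(26,6)=3749460 f(26,8)=2466750 f(26,10)=1332045 f(26,12)=592020 f(26,14)=215280 f(26,16)=63180 f(26,18)=14625 f(26,20)=2574 f(26,22)=324 f(26,24)=26 f(26,26)=1
t=27: f(27,-1)=2674440 f(27,1)=7020405 f(27,3)=8947575 f(27,5)=8351070 f(27,7)=6216210 f(27,9)=3798795 f(27,11)=1924065 f(27,13)=807300 f(27,15)=278460 f(27,17)=77805 f(27,19)=17199 f(27,21)=2898 f(27,23)=350 f(27,25)=27 f(27,27)=1
t=28: f(28,0)=9694845 f(28,2)=15967980 f(28,4)=17298645 f(28,6)=14567280 f(28,8)=10015005 f(28,10)=5722860 f(28,12)=2731365 f(28,14)=1085760 f(28,16)=356265 f(28,18)=95004 f(28,20)=20097 f(28,22)=3248 f(28,24)=377 f(28,26)=28 f(28,28)=1
Σ_s f(28,s) = 77558760
P = 77558760/268435456 = 9694845/33554432

Answer: 9694845/33554432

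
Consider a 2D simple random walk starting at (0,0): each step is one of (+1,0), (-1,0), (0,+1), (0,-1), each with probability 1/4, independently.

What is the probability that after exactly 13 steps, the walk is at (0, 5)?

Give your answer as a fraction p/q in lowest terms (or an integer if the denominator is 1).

Answer: 511225/67108864

Derivation:
Let h be the number of horizontal steps (so 13-h are vertical). To end at (0,5) need (h+0)/2 right-steps and ((13-h)+5)/2 up-steps.
Sum over h with 0 ≤ h ≤ 8, h ≡ 0 (mod 2), 13-h ≡ 1 (mod 2):
h=0: C(13,0)·C(0,0)·C(13,9) = 1·1·715 = 715
h=2: C(13,2)·C(2,1)·C(11,8) = 78·2·165 = 25740
h=4: C(13,4)·C(4,2)·C(9,7) = 715·6·36 = 154440
h=6: C(13,6)·C(6,3)·C(7,6) = 1716·20·7 = 240240
h=8: C(13,8)·C(8,4)·C(5,5) = 1287·70·1 = 90090
Total favorable: 511225
Total paths: 4^13 = 67108864
P = 511225/67108864 = 511225/67108864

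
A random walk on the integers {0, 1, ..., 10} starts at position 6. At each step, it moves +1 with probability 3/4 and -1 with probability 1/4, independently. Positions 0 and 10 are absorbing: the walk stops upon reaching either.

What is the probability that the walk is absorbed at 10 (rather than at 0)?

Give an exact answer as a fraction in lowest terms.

Answer: 7371/7381

Derivation:
Biased walk: p = 3/4, q = 1/4, r = q/p = 1/3
Gambler's ruin: P(hit 10 before 0 | start at 6) = (1 - r^a)/(1 - r^N)
r^6 = 1/729; r^10 = 1/59049
P = (1 - 1/729) / (1 - 1/59049) = 728/729 / 59048/59049 = 7371/7381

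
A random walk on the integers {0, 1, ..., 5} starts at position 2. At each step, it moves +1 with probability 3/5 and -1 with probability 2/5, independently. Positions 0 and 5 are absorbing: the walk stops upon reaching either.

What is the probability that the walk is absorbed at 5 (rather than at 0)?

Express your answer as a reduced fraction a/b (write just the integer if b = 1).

Answer: 135/211

Derivation:
Biased walk: p = 3/5, q = 2/5, r = q/p = 2/3
Gambler's ruin: P(hit 5 before 0 | start at 2) = (1 - r^a)/(1 - r^N)
r^2 = 4/9; r^5 = 32/243
P = (1 - 4/9) / (1 - 32/243) = 5/9 / 211/243 = 135/211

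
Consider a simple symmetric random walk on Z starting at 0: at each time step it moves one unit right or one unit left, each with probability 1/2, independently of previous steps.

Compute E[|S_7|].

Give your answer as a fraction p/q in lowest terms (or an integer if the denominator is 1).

S_7 takes values m ≡ 1 (mod 2) with |m| ≤ 7; P(S_7=m) = C(7,(7+m)/2)/2^7.
Total paths: 2^7 = 128
Distribution: P(S=-7)=1/128, P(S=-5)=7/128, P(S=-3)=21/128, P(S=-1)=35/128, P(S=1)=35/128, P(S=3)=21/128, P(S=5)=7/128, P(S=7)=1/128
E[|S_7|] = Σ_m |m|·P(S_7=m) = 280/128 = 35/16

Answer: 35/16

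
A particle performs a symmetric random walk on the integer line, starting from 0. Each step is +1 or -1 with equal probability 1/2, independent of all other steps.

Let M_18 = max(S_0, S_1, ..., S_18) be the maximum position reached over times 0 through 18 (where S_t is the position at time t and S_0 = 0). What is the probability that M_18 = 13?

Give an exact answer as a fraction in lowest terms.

Let M_18 = max(S_0,...,S_18). Use the reflection principle: for j ≥ 1, #{paths with M_18 ≥ j} = #{S_18 ≥ j} + #{S_18 ≥ j+1}.
By reflection, #{M_18 ≥ 13} = #{S_18 ≥ 13} + #{S_18 ≥ 14} = 172 + 172 = 344.
#{M_18 ≥ 14} = #{S_18 ≥ 14} + #{S_18 ≥ 15} = 172 + 19 = 191.
#{M_18 = 13} = 344 - 191 = 153.
P(M_18 = 13) = 153/262144 = 153/262144

Answer: 153/262144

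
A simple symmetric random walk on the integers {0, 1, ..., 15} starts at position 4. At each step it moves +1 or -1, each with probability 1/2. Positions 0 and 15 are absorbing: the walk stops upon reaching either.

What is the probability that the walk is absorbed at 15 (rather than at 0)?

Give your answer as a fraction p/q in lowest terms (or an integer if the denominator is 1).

Symmetric walk (p = 1/2): the harmonic-function argument gives P(hit 15 before 0 | start at 4) = a/N.
P = 4/15 = 4/15

Answer: 4/15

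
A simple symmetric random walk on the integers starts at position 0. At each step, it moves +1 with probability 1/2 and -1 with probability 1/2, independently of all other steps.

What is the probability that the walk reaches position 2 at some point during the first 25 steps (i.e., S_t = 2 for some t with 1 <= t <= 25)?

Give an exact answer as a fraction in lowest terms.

Count via complement. Let g(t,s) = #length-t paths at position s with S_1..S_t all ≠ 2.
g(t,s) = g(t-1,s-1) + g(t-1,s+1) for s ≠ 2; g(t,2) = 0.
t=0: g(0,0)=1
t=1: g(1,-1)=1 g(1,1)=1
t=2: g(2,-2)=1 g(2,0)=2
t=3: g(3,-3)=1 g(3,-1)=3 g(3,1)=2
t=4: g(4,-4)=1 g(4,-2)=4 g(4,0)=5
t=5: g(5,-5)=1 g(5,-3)=5 g(5,-1)=9 g(5,1)=5
t=6: g(6,-6)=1 g(6,-4)=6 g(6,-2)=14 g(6,0)=14
t=7: g(7,-7)=1 g(7,-5)=7 g(7,-3)=20 g(7,-1)=28 g(7,1)=14
t=8: g(8,-8)=1 g(8,-6)=8 g(8,-4)=27 g(8,-2)=48 g(8,0)=42
t=9: g(9,-9)=1 g(9,-7)=9 g(9,-5)=35 g(9,-3)=75 g(9,-1)=90 g(9,1)=42
t=10: g(10,-10)=1 g(10,-8)=10 g(10,-6)=44 g(10,-4)=110 g(10,-2)=165 g(10,0)=132
t=11: g(11,-11)=1 g(11,-9)=11 g(11,-7)=54 g(11,-5)=154 g(11,-3)=275 g(11,-1)=297 g(11,1)=132
t=12: g(12,-12)=1 g(12,-10)=12 g(12,-8)=65 g(12,-6)=208 g(12,-4)=429 g(12,-2)=572 g(12,0)=429
t=13: g(13,-13)=1 g(13,-11)=13 g(13,-9)=77 g(13,-7)=273 g(13,-5)=637 g(13,-3)=1001 g(13,-1)=1001 g(13,1)=429
t=14: g(14,-14)=1 g(14,-12)=14 g(14,-10)=90 g(14,-8)=350 g(14,-6)=910 g(14,-4)=1638 g(14,-2)=2002 g(14,0)=1430
t=15: g(15,-15)=1 g(15,-13)=15 g(15,-11)=104 g(15,-9)=440 g(15,-7)=1260 g(15,-5)=2548 g(15,-3)=3640 g(15,-1)=3432 g(15,1)=1430
t=16: g(16,-16)=1 g(16,-14)=16 g(16,-12)=119 g(16,-10)=544 g(16,-8)=1700 g(16,-6)=3808 g(16,-4)=6188 g(16,-2)=7072 g(16,0)=4862
t=17: g(17,-17)=1 g(17,-15)=17 g(17,-13)=135 g(17,-11)=663 g(17,-9)=2244 g(17,-7)=5508 g(17,-5)=9996 g(17,-3)=13260 g(17,-1)=11934 g(17,1)=4862
t=18: g(18,-18)=1 g(18,-16)=18 g(18,-14)=152 g(18,-12)=798 g(18,-10)=2907 g(18,-8)=7752 g(18,-6)=15504 g(18,-4)=23256 g(18,-2)=25194 g(18,0)=16796
t=19: g(19,-19)=1 g(19,-17)=19 g(19,-15)=170 g(19,-13)=950 g(19,-11)=3705 g(19,-9)=10659 g(19,-7)=23256 g(19,-5)=38760 g(19,-3)=48450 g(19,-1)=41990 g(19,1)=16796
t=20: g(20,-20)=1 g(20,-18)=20 g(20,-16)=189 g(20,-14)=1120 g(20,-12)=4655 g(20,-10)=14364 g(20,-8)=33915 g(20,-6)=62016 g(20,-4)=87210 g(20,-2)=90440 g(20,0)=58786
t=21: g(21,-21)=1 g(21,-19)=21 g(21,-17)=209 g(21,-15)=1309 g(21,-13)=5775 g(21,-11)=19019 g(21,-9)=48279 g(21,-7)=95931 g(21,-5)=149226 g(21,-3)=177650 g(21,-1)=149226 g(21,1)=58786
t=22: g(22,-22)=1 g(22,-20)=22 g(22,-18)=230 g(22,-16)=1518 g(22,-14)=7084 g(22,-12)=24794 g(22,-10)=67298 g(22,-8)=144210 g(22,-6)=245157 g(22,-4)=326876 g(22,-2)=326876 g(22,0)=208012
t=23: g(23,-23)=1 g(23,-21)=23 g(23,-19)=252 g(23,-17)=1748 g(23,-15)=8602 g(23,-13)=31878 g(23,-11)=92092 g(23,-9)=211508 g(23,-7)=389367 g(23,-5)=572033 g(23,-3)=653752 g(23,-1)=534888 g(23,1)=208012
t=24: g(24,-24)=1 g(24,-22)=24 g(24,-20)=275 g(24,-18)=2000 g(24,-16)=10350 g(24,-14)=40480 g(24,-12)=123970 g(24,-10)=303600 g(24,-8)=600875 g(24,-6)=961400 g(24,-4)=1225785 g(24,-2)=1188640 g(24,0)=742900
t=25: g(25,-25)=1 g(25,-23)=25 g(25,-21)=299 g(25,-19)=2275 g(25,-17)=12350 g(25,-15)=50830 g(25,-13)=164450 g(25,-11)=427570 g(25,-9)=904475 g(25,-7)=1562275 g(25,-5)=2187185 g(25,-3)=2414425 g(25,-1)=1931540 g(25,1)=742900
Paths never hitting 2: Σ_s g(25,s) = 10400600
Paths hitting 2: 2^25 - 10400600 = 23153832
P = 23153832/33554432 = 2894229/4194304

Answer: 2894229/4194304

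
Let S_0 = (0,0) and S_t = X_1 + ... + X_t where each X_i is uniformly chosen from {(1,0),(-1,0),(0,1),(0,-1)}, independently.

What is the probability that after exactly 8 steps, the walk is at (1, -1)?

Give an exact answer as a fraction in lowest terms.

Let h be the number of horizontal steps (so 8-h are vertical). To end at (1,-1) need (h+1)/2 right-steps and ((8-h)-1)/2 up-steps.
Sum over h with 1 ≤ h ≤ 7, h ≡ 1 (mod 2), 8-h ≡ 1 (mod 2):
h=1: C(8,1)·C(1,1)·C(7,3) = 8·1·35 = 280
h=3: C(8,3)·C(3,2)·C(5,2) = 56·3·10 = 1680
h=5: C(8,5)·C(5,3)·C(3,1) = 56·10·3 = 1680
h=7: C(8,7)·C(7,4)·C(1,0) = 8·35·1 = 280
Total favorable: 3920
Total paths: 4^8 = 65536
P = 3920/65536 = 245/4096

Answer: 245/4096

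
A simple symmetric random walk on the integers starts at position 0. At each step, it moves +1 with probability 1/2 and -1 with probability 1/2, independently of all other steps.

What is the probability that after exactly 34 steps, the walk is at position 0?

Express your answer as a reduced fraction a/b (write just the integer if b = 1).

Answer: 583401555/4294967296

Derivation:
To return to 0 after 34 steps: need exactly 17 steps of +1 and 17 of -1.
Favorable paths: C(34,17) = 2333606220
Total paths: 2^34 = 17179869184
P = 2333606220/17179869184 = 583401555/4294967296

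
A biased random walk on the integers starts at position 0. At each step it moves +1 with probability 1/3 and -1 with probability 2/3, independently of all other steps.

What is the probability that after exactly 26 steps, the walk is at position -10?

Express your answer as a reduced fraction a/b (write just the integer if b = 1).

To reach position -10 after 26 steps: need 8 steps of +1 and 18 steps of -1.
Number of such sequences: C(26,8) = 1562275
Each has probability (1/3)^8 · (2/3)^18 = 262144/2541865828329
P = 1562275 · 262144/2541865828329 = 409541017600/2541865828329

Answer: 409541017600/2541865828329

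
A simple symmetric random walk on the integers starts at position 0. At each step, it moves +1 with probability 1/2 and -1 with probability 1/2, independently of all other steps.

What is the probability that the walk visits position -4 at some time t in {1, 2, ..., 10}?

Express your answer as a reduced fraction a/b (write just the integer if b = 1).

Answer: 29/128

Derivation:
Count via complement. Let g(t,s) = #length-t paths at position s with S_1..S_t all ≠ -4.
g(t,s) = g(t-1,s-1) + g(t-1,s+1) for s ≠ -4; g(t,-4) = 0.
t=0: g(0,0)=1
t=1: g(1,-1)=1 g(1,1)=1
t=2: g(2,-2)=1 g(2,0)=2 g(2,2)=1
t=3: g(3,-3)=1 g(3,-1)=3 g(3,1)=3 g(3,3)=1
t=4: g(4,-2)=4 g(4,0)=6 g(4,2)=4 g(4,4)=1
t=5: g(5,-3)=4 g(5,-1)=10 g(5,1)=10 g(5,3)=5 g(5,5)=1
t=6: g(6,-2)=14 g(6,0)=20 g(6,2)=15 g(6,4)=6 g(6,6)=1
t=7: g(7,-3)=14 g(7,-1)=34 g(7,1)=35 g(7,3)=21 g(7,5)=7 g(7,7)=1
t=8: g(8,-2)=48 g(8,0)=69 g(8,2)=56 g(8,4)=28 g(8,6)=8 g(8,8)=1
t=9: g(9,-3)=48 g(9,-1)=117 g(9,1)=125 g(9,3)=84 g(9,5)=36 g(9,7)=9 g(9,9)=1
t=10: g(10,-2)=165 g(10,0)=242 g(10,2)=209 g(10,4)=120 g(10,6)=45 g(10,8)=10 g(10,10)=1
Paths never hitting -4: Σ_s g(10,s) = 792
Paths hitting -4: 2^10 - 792 = 232
P = 232/1024 = 29/128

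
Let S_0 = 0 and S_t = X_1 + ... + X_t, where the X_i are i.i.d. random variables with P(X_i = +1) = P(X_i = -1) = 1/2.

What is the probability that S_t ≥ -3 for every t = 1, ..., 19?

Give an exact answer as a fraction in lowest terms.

Let f(t,s) = #length-t paths at position s with S_1..S_t all ≥ -3.
f(t,s) = f(t-1,s-1) + f(t-1,s+1) for s ≥ -3; f(t,s) = 0 for s < -3.
t=0: f(0,0)=1
t=1: f(1,-1)=1 f(1,1)=1
t=2: f(2,-2)=1 f(2,0)=2 f(2,2)=1
t=3: f(3,-3)=1 f(3,-1)=3 f(3,1)=3 f(3,3)=1
t=4: f(4,-2)=4 f(4,0)=6 f(4,2)=4 f(4,4)=1
t=5: f(5,-3)=4 f(5,-1)=10 f(5,1)=10 f(5,3)=5 f(5,5)=1
t=6: f(6,-2)=14 f(6,0)=20 f(6,2)=15 f(6,4)=6 f(6,6)=1
t=7: f(7,-3)=14 f(7,-1)=34 f(7,1)=35 f(7,3)=21 f(7,5)=7 f(7,7)=1
t=8: f(8,-2)=48 f(8,0)=69 f(8,2)=56 f(8,4)=28 f(8,6)=8 f(8,8)=1
t=9: f(9,-3)=48 f(9,-1)=117 f(9,1)=125 f(9,3)=84 f(9,5)=36 f(9,7)=9 f(9,9)=1
t=10: f(10,-2)=165 f(10,0)=242 f(10,2)=209 f(10,4)=120 f(10,6)=45 f(10,8)=10 f(10,10)=1
t=11: f(11,-3)=165 f(11,-1)=407 f(11,1)=451 f(11,3)=329 f(11,5)=165 f(11,7)=55 f(11,9)=11 f(11,11)=1
t=12: f(12,-2)=572 f(12,0)=858 f(12,2)=780 f(12,4)=494 f(12,6)=220 f(12,8)=66 f(12,10)=12 f(12,12)=1
t=13: f(13,-3)=572 f(13,-1)=1430 f(13,1)=1638 f(13,3)=1274 f(13,5)=714 f(13,7)=286 f(13,9)=78 f(13,11)=13 f(13,13)=1
t=14: f(14,-2)=2002 f(14,0)=3068 f(14,2)=2912 f(14,4)=1988 f(14,6)=1000 f(14,8)=364 f(14,10)=91 f(14,12)=14 f(14,14)=1
t=15: f(15,-3)=2002 f(15,-1)=5070 f(15,1)=5980 f(15,3)=4900 f(15,5)=2988 f(15,7)=1364 f(15,9)=455 f(15,11)=105 f(15,13)=15 f(15,15)=1
t=16: f(16,-2)=7072 f(16,0)=11050 f(16,2)=10880 f(16,4)=7888 f(16,6)=4352 f(16,8)=1819 f(16,10)=560 f(16,12)=120 f(16,14)=16 f(16,16)=1
t=17: f(17,-3)=7072 f(17,-1)=18122 f(17,1)=21930 f(17,3)=18768 f(17,5)=12240 f(17,7)=6171 f(17,9)=2379 f(17,11)=680 f(17,13)=136 f(17,15)=17 f(17,17)=1
t=18: f(18,-2)=25194 f(18,0)=40052 f(18,2)=40698 f(18,4)=31008 f(18,6)=18411 f(18,8)=8550 f(18,10)=3059 f(18,12)=816 f(18,14)=153 f(18,16)=18 f(18,18)=1
t=19: f(19,-3)=25194 f(19,-1)=65246 f(19,1)=80750 f(19,3)=71706 f(19,5)=49419 f(19,7)=26961 f(19,9)=11609 f(19,11)=3875 f(19,13)=969 f(19,15)=171 f(19,17)=19 f(19,19)=1
Σ_s f(19,s) = 335920
P = 335920/524288 = 20995/32768

Answer: 20995/32768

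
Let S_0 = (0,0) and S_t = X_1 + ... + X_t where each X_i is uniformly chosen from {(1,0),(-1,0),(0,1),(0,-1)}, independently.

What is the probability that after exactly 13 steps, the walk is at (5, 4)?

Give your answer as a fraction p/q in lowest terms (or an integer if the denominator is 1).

Let h be the number of horizontal steps (so 13-h are vertical). To end at (5,4) need (h+5)/2 right-steps and ((13-h)+4)/2 up-steps.
Sum over h with 5 ≤ h ≤ 9, h ≡ 1 (mod 2), 13-h ≡ 0 (mod 2):
h=5: C(13,5)·C(5,5)·C(8,6) = 1287·1·28 = 36036
h=7: C(13,7)·C(7,6)·C(6,5) = 1716·7·6 = 72072
h=9: C(13,9)·C(9,7)·C(4,4) = 715·36·1 = 25740
Total favorable: 133848
Total paths: 4^13 = 67108864
P = 133848/67108864 = 16731/8388608

Answer: 16731/8388608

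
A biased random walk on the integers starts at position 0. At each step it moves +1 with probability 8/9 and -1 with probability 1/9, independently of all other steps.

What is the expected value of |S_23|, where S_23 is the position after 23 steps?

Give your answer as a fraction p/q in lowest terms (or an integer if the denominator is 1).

Answer: 17616460785835477245239/984770902183611232881

Derivation:
S_23 takes values m ≡ 1 (mod 2) with |m| ≤ 23; P(S_23=m) = C(23,(23+m)/2) · (8/9)^((23+m)/2) · (1/9)^((23-m)/2).
Distribution: P(S=-23)=1/8862938119652501095929, P(S=-21)=184/8862938119652501095929, P(S=-19)=16192/8862938119652501095929, P(S=-17)=906752/8862938119652501095929, P(S=-15)=36270080/8862938119652501095929, P(S=-13)=1102610432/8862938119652501095929, P(S=-11)=8820883456/2954312706550833698643, P(S=-9)=171377164288/2954312706550833698643, P(S=-7)=2742034628608/2954312706550833698643, P(S=-5)=109681385144320/8862938119652501095929, P(S=-3)=1228431513616384/8862938119652501095929, P(S=-1)=11614261583282176/8862938119652501095929, P(S=1)=92914092666257408/8862938119652501095929, P(S=3)=628956934971588608/8862938119652501095929, P(S=5)=3594039628409077760/8862938119652501095929, P(S=7)=5750463405454524416/2954312706550833698643, P(S=9)=23001853621818097664/2954312706550833698643, P(S=11)=75770811930694909952/2954312706550833698643, P(S=13)=606166495445559279616/8862938119652501095929, P(S=15)=1276139990411703746560/8862938119652501095929, P(S=17)=2041823984658725994496/8862938119652501095929, P(S=19)=2333513125324258279424/8862938119652501095929, P(S=21)=1697100454781278748672/8862938119652501095929, P(S=23)=590295810358705651712/8862938119652501095929
E[|S_23|] = Σ_m |m|·P(S_23=m) = 17616460785835477245239/984770902183611232881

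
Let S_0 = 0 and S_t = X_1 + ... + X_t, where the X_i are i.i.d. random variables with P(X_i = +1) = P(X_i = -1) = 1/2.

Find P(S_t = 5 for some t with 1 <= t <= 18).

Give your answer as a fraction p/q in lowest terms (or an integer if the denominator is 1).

Answer: 7795/32768

Derivation:
Count via complement. Let g(t,s) = #length-t paths at position s with S_1..S_t all ≠ 5.
g(t,s) = g(t-1,s-1) + g(t-1,s+1) for s ≠ 5; g(t,5) = 0.
t=0: g(0,0)=1
t=1: g(1,-1)=1 g(1,1)=1
t=2: g(2,-2)=1 g(2,0)=2 g(2,2)=1
t=3: g(3,-3)=1 g(3,-1)=3 g(3,1)=3 g(3,3)=1
t=4: g(4,-4)=1 g(4,-2)=4 g(4,0)=6 g(4,2)=4 g(4,4)=1
t=5: g(5,-5)=1 g(5,-3)=5 g(5,-1)=10 g(5,1)=10 g(5,3)=5
t=6: g(6,-6)=1 g(6,-4)=6 g(6,-2)=15 g(6,0)=20 g(6,2)=15 g(6,4)=5
t=7: g(7,-7)=1 g(7,-5)=7 g(7,-3)=21 g(7,-1)=35 g(7,1)=35 g(7,3)=20
t=8: g(8,-8)=1 g(8,-6)=8 g(8,-4)=28 g(8,-2)=56 g(8,0)=70 g(8,2)=55 g(8,4)=20
t=9: g(9,-9)=1 g(9,-7)=9 g(9,-5)=36 g(9,-3)=84 g(9,-1)=126 g(9,1)=125 g(9,3)=75
t=10: g(10,-10)=1 g(10,-8)=10 g(10,-6)=45 g(10,-4)=120 g(10,-2)=210 g(10,0)=251 g(10,2)=200 g(10,4)=75
t=11: g(11,-11)=1 g(11,-9)=11 g(11,-7)=55 g(11,-5)=165 g(11,-3)=330 g(11,-1)=461 g(11,1)=451 g(11,3)=275
t=12: g(12,-12)=1 g(12,-10)=12 g(12,-8)=66 g(12,-6)=220 g(12,-4)=495 g(12,-2)=791 g(12,0)=912 g(12,2)=726 g(12,4)=275
t=13: g(13,-13)=1 g(13,-11)=13 g(13,-9)=78 g(13,-7)=286 g(13,-5)=715 g(13,-3)=1286 g(13,-1)=1703 g(13,1)=1638 g(13,3)=1001
t=14: g(14,-14)=1 g(14,-12)=14 g(14,-10)=91 g(14,-8)=364 g(14,-6)=1001 g(14,-4)=2001 g(14,-2)=2989 g(14,0)=3341 g(14,2)=2639 g(14,4)=1001
t=15: g(15,-15)=1 g(15,-13)=15 g(15,-11)=105 g(15,-9)=455 g(15,-7)=1365 g(15,-5)=3002 g(15,-3)=4990 g(15,-1)=6330 g(15,1)=5980 g(15,3)=3640
t=16: g(16,-16)=1 g(16,-14)=16 g(16,-12)=120 g(16,-10)=560 g(16,-8)=1820 g(16,-6)=4367 g(16,-4)=7992 g(16,-2)=11320 g(16,0)=12310 g(16,2)=9620 g(16,4)=3640
t=17: g(17,-17)=1 g(17,-15)=17 g(17,-13)=136 g(17,-11)=680 g(17,-9)=2380 g(17,-7)=6187 g(17,-5)=12359 g(17,-3)=19312 g(17,-1)=23630 g(17,1)=21930 g(17,3)=13260
t=18: g(18,-18)=1 g(18,-16)=18 g(18,-14)=153 g(18,-12)=816 g(18,-10)=3060 g(18,-8)=8567 g(18,-6)=18546 g(18,-4)=31671 g(18,-2)=42942 g(18,0)=45560 g(18,2)=35190 g(18,4)=13260
Paths never hitting 5: Σ_s g(18,s) = 199784
Paths hitting 5: 2^18 - 199784 = 62360
P = 62360/262144 = 7795/32768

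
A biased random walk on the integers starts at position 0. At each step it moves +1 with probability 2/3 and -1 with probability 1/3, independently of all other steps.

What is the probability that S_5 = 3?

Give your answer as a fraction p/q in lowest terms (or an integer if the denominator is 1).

Answer: 80/243

Derivation:
To reach position 3 after 5 steps: need 4 steps of +1 and 1 step of -1.
Number of such sequences: C(5,4) = 5
Each has probability (2/3)^4 · (1/3)^1 = 16/243
P = 5 · 16/243 = 80/243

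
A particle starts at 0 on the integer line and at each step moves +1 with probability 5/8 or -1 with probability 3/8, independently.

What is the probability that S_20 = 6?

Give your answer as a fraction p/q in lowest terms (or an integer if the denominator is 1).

Answer: 12934588623046875/72057594037927936

Derivation:
To reach position 6 after 20 steps: need 13 steps of +1 and 7 steps of -1.
Number of such sequences: C(20,13) = 77520
Each has probability (5/8)^13 · (3/8)^7 = 2669677734375/1152921504606846976
P = 77520 · 2669677734375/1152921504606846976 = 12934588623046875/72057594037927936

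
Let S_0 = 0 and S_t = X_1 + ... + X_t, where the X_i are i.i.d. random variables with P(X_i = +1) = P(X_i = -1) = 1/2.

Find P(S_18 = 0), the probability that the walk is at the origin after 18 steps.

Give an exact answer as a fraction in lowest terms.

Answer: 12155/65536

Derivation:
To return to 0 after 18 steps: need exactly 9 steps of +1 and 9 of -1.
Favorable paths: C(18,9) = 48620
Total paths: 2^18 = 262144
P = 48620/262144 = 12155/65536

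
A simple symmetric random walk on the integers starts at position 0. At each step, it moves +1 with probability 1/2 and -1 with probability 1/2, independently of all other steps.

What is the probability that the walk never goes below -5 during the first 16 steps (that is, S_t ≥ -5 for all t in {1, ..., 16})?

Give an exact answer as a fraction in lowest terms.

Let f(t,s) = #length-t paths at position s with S_1..S_t all ≥ -5.
f(t,s) = f(t-1,s-1) + f(t-1,s+1) for s ≥ -5; f(t,s) = 0 for s < -5.
t=0: f(0,0)=1
t=1: f(1,-1)=1 f(1,1)=1
t=2: f(2,-2)=1 f(2,0)=2 f(2,2)=1
t=3: f(3,-3)=1 f(3,-1)=3 f(3,1)=3 f(3,3)=1
t=4: f(4,-4)=1 f(4,-2)=4 f(4,0)=6 f(4,2)=4 f(4,4)=1
t=5: f(5,-5)=1 f(5,-3)=5 f(5,-1)=10 f(5,1)=10 f(5,3)=5 f(5,5)=1
t=6: f(6,-4)=6 f(6,-2)=15 f(6,0)=20 f(6,2)=15 f(6,4)=6 f(6,6)=1
t=7: f(7,-5)=6 f(7,-3)=21 f(7,-1)=35 f(7,1)=35 f(7,3)=21 f(7,5)=7 f(7,7)=1
t=8: f(8,-4)=27 f(8,-2)=56 f(8,0)=70 f(8,2)=56 f(8,4)=28 f(8,6)=8 f(8,8)=1
t=9: f(9,-5)=27 f(9,-3)=83 f(9,-1)=126 f(9,1)=126 f(9,3)=84 f(9,5)=36 f(9,7)=9 f(9,9)=1
t=10: f(10,-4)=110 f(10,-2)=209 f(10,0)=252 f(10,2)=210 f(10,4)=120 f(10,6)=45 f(10,8)=10 f(10,10)=1
t=11: f(11,-5)=110 f(11,-3)=319 f(11,-1)=461 f(11,1)=462 f(11,3)=330 f(11,5)=165 f(11,7)=55 f(11,9)=11 f(11,11)=1
t=12: f(12,-4)=429 f(12,-2)=780 f(12,0)=923 f(12,2)=792 f(12,4)=495 f(12,6)=220 f(12,8)=66 f(12,10)=12 f(12,12)=1
t=13: f(13,-5)=429 f(13,-3)=1209 f(13,-1)=1703 f(13,1)=1715 f(13,3)=1287 f(13,5)=715 f(13,7)=286 f(13,9)=78 f(13,11)=13 f(13,13)=1
t=14: f(14,-4)=1638 f(14,-2)=2912 f(14,0)=3418 f(14,2)=3002 f(14,4)=2002 f(14,6)=1001 f(14,8)=364 f(14,10)=91 f(14,12)=14 f(14,14)=1
t=15: f(15,-5)=1638 f(15,-3)=4550 f(15,-1)=6330 f(15,1)=6420 f(15,3)=5004 f(15,5)=3003 f(15,7)=1365 f(15,9)=455 f(15,11)=105 f(15,13)=15 f(15,15)=1
t=16: f(16,-4)=6188 f(16,-2)=10880 f(16,0)=12750 f(16,2)=11424 f(16,4)=8007 f(16,6)=4368 f(16,8)=1820 f(16,10)=560 f(16,12)=120 f(16,14)=16 f(16,16)=1
Σ_s f(16,s) = 56134
P = 56134/65536 = 28067/32768

Answer: 28067/32768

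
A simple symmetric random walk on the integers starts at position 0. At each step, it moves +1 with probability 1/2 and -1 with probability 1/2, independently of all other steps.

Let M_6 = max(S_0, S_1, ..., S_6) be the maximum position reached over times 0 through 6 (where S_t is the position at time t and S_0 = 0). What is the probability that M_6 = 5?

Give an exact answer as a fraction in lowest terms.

Let M_6 = max(S_0,...,S_6). Use the reflection principle: for j ≥ 1, #{paths with M_6 ≥ j} = #{S_6 ≥ j} + #{S_6 ≥ j+1}.
By reflection, #{M_6 ≥ 5} = #{S_6 ≥ 5} + #{S_6 ≥ 6} = 1 + 1 = 2.
#{M_6 ≥ 6} = #{S_6 ≥ 6} + #{S_6 ≥ 7} = 1 + 0 = 1.
#{M_6 = 5} = 2 - 1 = 1.
P(M_6 = 5) = 1/64 = 1/64

Answer: 1/64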